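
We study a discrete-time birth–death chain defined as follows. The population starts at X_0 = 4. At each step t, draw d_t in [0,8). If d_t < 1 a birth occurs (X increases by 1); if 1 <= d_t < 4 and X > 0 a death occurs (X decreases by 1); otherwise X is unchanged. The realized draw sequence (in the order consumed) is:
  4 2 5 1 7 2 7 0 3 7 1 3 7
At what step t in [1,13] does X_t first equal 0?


t=0: X=4, d=4 → hold, X_1=4
t=1: X=4, d=2 → death, X_2=3
t=2: X=3, d=5 → hold, X_3=3
t=3: X=3, d=1 → death, X_4=2
t=4: X=2, d=7 → hold, X_5=2
t=5: X=2, d=2 → death, X_6=1
t=6: X=1, d=7 → hold, X_7=1
t=7: X=1, d=0 → birth, X_8=2
t=8: X=2, d=3 → death, X_9=1
t=9: X=1, d=7 → hold, X_10=1
t=10: X=1, d=1 → death, X_11=0
t=11: X=0, d=3 → hold, X_12=0
t=12: X=0, d=7 → hold, X_13=0

11


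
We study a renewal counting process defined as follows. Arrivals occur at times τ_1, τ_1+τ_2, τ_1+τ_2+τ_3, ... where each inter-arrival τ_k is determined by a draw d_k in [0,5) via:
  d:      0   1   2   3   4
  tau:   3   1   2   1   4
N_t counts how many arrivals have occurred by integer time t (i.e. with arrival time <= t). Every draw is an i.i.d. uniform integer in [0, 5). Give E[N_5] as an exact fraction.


Inter-arrival values over d=0..4: [3, 1, 2, 1, 4]
Each d has probability 1/5, so the pmf of τ is: f(1) = 2/5, f(2) = 1/5, f(3) = 1/5, f(4) = 1/5
Renewal equation for m(n) = E[N_n]: condition on τ_1 = k (if k <= n, one arrival plus a fresh copy on the remaining n−k steps): m(n) = F(n) + Σ_{k<=n} f(k)·m(n−k), where F(n) = P(τ <= n) and m(0) = 0
m(1) = F(1) = 2/5
m(2) = F(2) + f(1)·m(1) = 3/5 + 2/5·2/5 = 19/25
m(3) = F(3) + f(1)·m(2) + f(2)·m(1) = 4/5 + 2/5·19/25 + 1/5·2/5 = 148/125
m(4) = F(4) + f(1)·m(3) + f(2)·m(2) + f(3)·m(1) = 1 + 2/5·148/125 + 1/5·19/25 + 1/5·2/5 = 1066/625
m(5) = F(5) + f(1)·m(4) + f(2)·m(3) + f(3)·m(2) + f(4)·m(1) = 1 + 2/5·1066/625 + 1/5·148/125 + 1/5·19/25 + 1/5·2/5 = 6722/3125
E[N_5] = m(5) = 6722/3125

6722/3125


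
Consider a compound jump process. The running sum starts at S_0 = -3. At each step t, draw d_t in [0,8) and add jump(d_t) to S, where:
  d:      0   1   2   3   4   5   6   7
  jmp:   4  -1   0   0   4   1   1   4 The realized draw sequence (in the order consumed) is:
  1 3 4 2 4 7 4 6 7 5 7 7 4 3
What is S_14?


30

t=0: S=-3, d=1, jump=-1, S_1=-4
t=1: S=-4, d=3, jump=0, S_2=-4
t=2: S=-4, d=4, jump=4, S_3=0
t=3: S=0, d=2, jump=0, S_4=0
t=4: S=0, d=4, jump=4, S_5=4
t=5: S=4, d=7, jump=4, S_6=8
t=6: S=8, d=4, jump=4, S_7=12
t=7: S=12, d=6, jump=1, S_8=13
t=8: S=13, d=7, jump=4, S_9=17
t=9: S=17, d=5, jump=1, S_10=18
t=10: S=18, d=7, jump=4, S_11=22
t=11: S=22, d=7, jump=4, S_12=26
t=12: S=26, d=4, jump=4, S_13=30
t=13: S=30, d=3, jump=0, S_14=30


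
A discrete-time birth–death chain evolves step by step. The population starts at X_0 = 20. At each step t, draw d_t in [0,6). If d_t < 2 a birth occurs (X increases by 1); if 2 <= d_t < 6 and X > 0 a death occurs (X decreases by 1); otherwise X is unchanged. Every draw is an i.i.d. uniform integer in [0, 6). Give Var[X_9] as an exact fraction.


8

X can drop by at most 1 per step and X_0 = 20 > T = 9, so X_t >= 20 − t >= 11 > 0 for every t <= 9: the floor at 0 (the 'and X > 0' condition) never binds. Hence X_9 = X_0 + Σ_{t<9} Y_t with i.i.d. increments Y_t = y(d_t) ∈ {+1, −1, 0}.
Outcome values over d=0..5: [1, 1, -1, -1, -1, -1]
Σy = -2, Σy² = 6, M = 6
μ = -2/6 = -1/3,  σ² = 6/6 − (-1/3)² = 8/9
Independent increments: Var[X_9] = 9·σ² = 9·(8/9) = 8


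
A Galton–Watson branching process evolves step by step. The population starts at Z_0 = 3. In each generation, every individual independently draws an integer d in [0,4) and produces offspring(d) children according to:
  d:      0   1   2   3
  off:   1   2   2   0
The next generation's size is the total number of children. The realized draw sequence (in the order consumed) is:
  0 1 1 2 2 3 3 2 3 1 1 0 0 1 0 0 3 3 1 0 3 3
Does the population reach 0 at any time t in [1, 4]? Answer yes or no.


no

gen 0: Z_0=3, draws=[0, 1, 1], offspring=[1, 2, 2], Z_1=5
gen 1: Z_1=5, draws=[2, 2, 3, 3, 2], offspring=[2, 2, 0, 0, 2], Z_2=6
gen 2: Z_2=6, draws=[3, 1, 1, 0, 0, 1], offspring=[0, 2, 2, 1, 1, 2], Z_3=8
gen 3: Z_3=8, draws=[0, 0, 3, 3, 1, 0, 3, 3], offspring=[1, 1, 0, 0, 2, 1, 0, 0], Z_4=5


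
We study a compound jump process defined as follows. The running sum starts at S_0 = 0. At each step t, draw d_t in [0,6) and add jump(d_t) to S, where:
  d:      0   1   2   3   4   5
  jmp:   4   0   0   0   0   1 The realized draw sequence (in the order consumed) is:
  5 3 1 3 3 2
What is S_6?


1

t=0: S=0, d=5, jump=1, S_1=1
t=1: S=1, d=3, jump=0, S_2=1
t=2: S=1, d=1, jump=0, S_3=1
t=3: S=1, d=3, jump=0, S_4=1
t=4: S=1, d=3, jump=0, S_5=1
t=5: S=1, d=2, jump=0, S_6=1


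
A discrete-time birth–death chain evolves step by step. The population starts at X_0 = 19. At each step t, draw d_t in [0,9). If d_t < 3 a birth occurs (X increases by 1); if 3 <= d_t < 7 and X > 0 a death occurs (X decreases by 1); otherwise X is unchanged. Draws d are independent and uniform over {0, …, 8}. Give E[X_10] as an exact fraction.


X can drop by at most 1 per step and X_0 = 19 > T = 10, so X_t >= 19 − t >= 9 > 0 for every t <= 10: the floor at 0 (the 'and X > 0' condition) never binds. Hence X_10 = X_0 + Σ_{t<10} Y_t with i.i.d. increments Y_t = y(d_t) ∈ {+1, −1, 0}.
Outcome values over d=0..8: [1, 1, 1, -1, -1, -1, -1, 0, 0]
Σy = -1, Σy² = 7, M = 9
μ = -1/9 = -1/9,  σ² = 7/9 − (-1/9)² = 62/81
E[X_10] = 19 + 10·(-1/9) = 161/9

161/9


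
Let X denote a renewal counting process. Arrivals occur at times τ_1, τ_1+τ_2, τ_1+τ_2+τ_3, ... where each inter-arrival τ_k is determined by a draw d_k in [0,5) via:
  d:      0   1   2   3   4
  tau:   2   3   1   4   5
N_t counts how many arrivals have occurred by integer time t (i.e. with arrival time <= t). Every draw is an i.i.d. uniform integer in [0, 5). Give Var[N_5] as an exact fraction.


4333824/9765625

Inter-arrival values over d=0..4: [2, 3, 1, 4, 5]
Each d has probability 1/5, so the pmf of τ is: f(1) = 1/5, f(2) = 1/5, f(3) = 1/5, f(4) = 1/5, f(5) = 1/5
Let p_n(j) = P(N_n = j), with p_0 = [1]. Condition on τ_1: p_n(0) = P(τ > n), and for j >= 1, p_n(j) = Σ_{k<=n} f(k)·p_{n−k}(j−1)
p_1 = [4/5, 1/5]  (j = 0..1)
p_2 = [3/5, 9/25, 1/25]  (j = 0..2)
p_3 = [2/5, 12/25, 14/125, 1/125]  (j = 0..3)
p_4 = [1/5, 14/25, 26/125, 19/625, 1/625]  (j = 0..4)
p_5 = [0, 3/5, 8/25, 9/125, 24/3125, 1/3125]  (j = 0..5)
E[N_5] = Σ j·p_5(j) = 4651/3125;  E[N_5²] = Σ j²·p_5(j) = 8309/3125
Var[N_5] = 8309/3125 − (4651/3125)² = 4333824/9765625


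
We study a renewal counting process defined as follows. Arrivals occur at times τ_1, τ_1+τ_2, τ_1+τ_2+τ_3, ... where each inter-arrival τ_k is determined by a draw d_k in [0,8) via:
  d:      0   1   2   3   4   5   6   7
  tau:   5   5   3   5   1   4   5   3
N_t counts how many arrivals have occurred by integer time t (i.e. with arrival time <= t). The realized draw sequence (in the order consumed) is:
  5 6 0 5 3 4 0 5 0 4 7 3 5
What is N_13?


draw d_1=5: τ_1=4, arrival time A_1=4
draw d_2=6: τ_2=5, arrival time A_2=9
draw d_3=0: τ_3=5, arrival time A_3=14
draw d_4=5: τ_4=4, arrival time A_4=18
draw d_5=3: τ_5=5, arrival time A_5=23
draw d_6=4: τ_6=1, arrival time A_6=24
draw d_7=0: τ_7=5, arrival time A_7=29
draw d_8=5: τ_8=4, arrival time A_8=33
draw d_9=0: τ_9=5, arrival time A_9=38
draw d_10=4: τ_10=1, arrival time A_10=39
draw d_11=7: τ_11=3, arrival time A_11=42
draw d_12=3: τ_12=5, arrival time A_12=47
draw d_13=5: τ_13=4, arrival time A_13=51
N_t over t=0..13: 0:0 1:0 2:0 3:0 4:1 5:1 6:1 7:1 8:1 9:2 10:2 11:2 12:2 13:2

2


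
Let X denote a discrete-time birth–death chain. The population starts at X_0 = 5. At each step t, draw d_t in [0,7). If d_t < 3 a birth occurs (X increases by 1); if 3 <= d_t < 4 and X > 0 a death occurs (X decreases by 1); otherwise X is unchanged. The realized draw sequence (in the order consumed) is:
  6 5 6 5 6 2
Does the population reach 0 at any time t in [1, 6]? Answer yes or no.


t=0: X=5, d=6 → hold, X_1=5
t=1: X=5, d=5 → hold, X_2=5
t=2: X=5, d=6 → hold, X_3=5
t=3: X=5, d=5 → hold, X_4=5
t=4: X=5, d=6 → hold, X_5=5
t=5: X=5, d=2 → birth, X_6=6

no


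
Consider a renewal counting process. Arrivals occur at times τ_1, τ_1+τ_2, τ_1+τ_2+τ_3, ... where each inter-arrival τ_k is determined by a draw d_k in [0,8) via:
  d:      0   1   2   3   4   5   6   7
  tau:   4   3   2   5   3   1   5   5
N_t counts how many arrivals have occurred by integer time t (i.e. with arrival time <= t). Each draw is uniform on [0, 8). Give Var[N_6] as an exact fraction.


26245538079/68719476736

Inter-arrival values over d=0..7: [4, 3, 2, 5, 3, 1, 5, 5]
Each d has probability 1/8, so the pmf of τ is: f(1) = 1/8, f(2) = 1/8, f(3) = 1/4, f(4) = 1/8, f(5) = 3/8
Let p_n(j) = P(N_n = j), with p_0 = [1]. Condition on τ_1: p_n(0) = P(τ > n), and for j >= 1, p_n(j) = Σ_{k<=n} f(k)·p_{n−k}(j−1)
p_1 = [7/8, 1/8]  (j = 0..1)
p_2 = [3/4, 15/64, 1/64]  (j = 0..2)
p_3 = [1/2, 29/64, 23/512, 1/512]  (j = 0..3)
p_4 = [3/8, 1/2, 15/128, 31/4096, 1/4096]  (j = 0..4)
p_5 = [0, 25/32, 99/512, 99/4096, 39/32768, 1/32768]  (j = 0..5)
p_6 = [0, 19/32, 179/512, 213/4096, 73/16384, 47/262144, 1/262144]  (j = 0..6)
E[N_6] = Σ j·p_6(j) = 384753/262144;  E[N_6²] = Σ j²·p_6(j) = 664827/262144
Var[N_6] = 664827/262144 − (384753/262144)² = 26245538079/68719476736


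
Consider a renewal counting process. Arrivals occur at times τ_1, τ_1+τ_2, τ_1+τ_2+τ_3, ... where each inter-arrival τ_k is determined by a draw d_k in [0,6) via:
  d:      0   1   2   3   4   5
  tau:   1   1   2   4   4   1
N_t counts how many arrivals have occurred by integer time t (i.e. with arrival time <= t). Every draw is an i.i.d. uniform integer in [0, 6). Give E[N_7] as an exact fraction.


1205/384

Inter-arrival values over d=0..5: [1, 1, 2, 4, 4, 1]
Each d has probability 1/6, so the pmf of τ is: f(1) = 1/2, f(2) = 1/6, f(4) = 1/3
Renewal equation for m(n) = E[N_n]: condition on τ_1 = k (if k <= n, one arrival plus a fresh copy on the remaining n−k steps): m(n) = F(n) + Σ_{k<=n} f(k)·m(n−k), where F(n) = P(τ <= n) and m(0) = 0
m(1) = F(1) = 1/2
m(2) = F(2) + f(1)·m(1) = 2/3 + 1/2·1/2 = 11/12
m(3) = F(3) + f(1)·m(2) + f(2)·m(1) = 2/3 + 1/2·11/12 + 1/6·1/2 = 29/24
m(4) = F(4) + f(1)·m(3) + f(2)·m(2) = 1 + 1/2·29/24 + 1/6·11/12 = 253/144
m(5) = F(5) + f(1)·m(4) + f(2)·m(3) + f(4)·m(1) = 1 + 1/2·253/144 + 1/6·29/24 + 1/3·1/2 = 647/288
m(6) = F(6) + f(1)·m(5) + f(2)·m(4) + f(4)·m(2) = 1 + 1/2·647/288 + 1/6·253/144 + 1/3·11/12 = 4703/1728
m(7) = F(7) + f(1)·m(6) + f(2)·m(5) + f(4)·m(3) = 1 + 1/2·4703/1728 + 1/6·647/288 + 1/3·29/24 = 1205/384
E[N_7] = m(7) = 1205/384


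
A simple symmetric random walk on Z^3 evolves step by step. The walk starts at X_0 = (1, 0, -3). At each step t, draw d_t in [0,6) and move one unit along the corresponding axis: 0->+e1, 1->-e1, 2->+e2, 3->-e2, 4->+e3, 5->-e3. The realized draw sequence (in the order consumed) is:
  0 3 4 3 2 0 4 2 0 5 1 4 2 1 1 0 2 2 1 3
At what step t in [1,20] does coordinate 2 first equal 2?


t=0: X=(1, 0, -3), d=0 → +e1, X_1=(2, 0, -3)
t=1: X=(2, 0, -3), d=3 → -e2, X_2=(2, -1, -3)
t=2: X=(2, -1, -3), d=4 → +e3, X_3=(2, -1, -2)
t=3: X=(2, -1, -2), d=3 → -e2, X_4=(2, -2, -2)
t=4: X=(2, -2, -2), d=2 → +e2, X_5=(2, -1, -2)
t=5: X=(2, -1, -2), d=0 → +e1, X_6=(3, -1, -2)
t=6: X=(3, -1, -2), d=4 → +e3, X_7=(3, -1, -1)
t=7: X=(3, -1, -1), d=2 → +e2, X_8=(3, 0, -1)
t=8: X=(3, 0, -1), d=0 → +e1, X_9=(4, 0, -1)
t=9: X=(4, 0, -1), d=5 → -e3, X_10=(4, 0, -2)
t=10: X=(4, 0, -2), d=1 → -e1, X_11=(3, 0, -2)
t=11: X=(3, 0, -2), d=4 → +e3, X_12=(3, 0, -1)
t=12: X=(3, 0, -1), d=2 → +e2, X_13=(3, 1, -1)
t=13: X=(3, 1, -1), d=1 → -e1, X_14=(2, 1, -1)
t=14: X=(2, 1, -1), d=1 → -e1, X_15=(1, 1, -1)
t=15: X=(1, 1, -1), d=0 → +e1, X_16=(2, 1, -1)
t=16: X=(2, 1, -1), d=2 → +e2, X_17=(2, 2, -1)
t=17: X=(2, 2, -1), d=2 → +e2, X_18=(2, 3, -1)
t=18: X=(2, 3, -1), d=1 → -e1, X_19=(1, 3, -1)
t=19: X=(1, 3, -1), d=3 → -e2, X_20=(1, 2, -1)

17


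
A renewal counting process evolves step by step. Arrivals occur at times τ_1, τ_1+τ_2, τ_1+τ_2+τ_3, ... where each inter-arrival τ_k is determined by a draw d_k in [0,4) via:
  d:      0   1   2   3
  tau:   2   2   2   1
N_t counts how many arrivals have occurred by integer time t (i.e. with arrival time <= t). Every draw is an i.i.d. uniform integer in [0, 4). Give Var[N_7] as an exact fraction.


Inter-arrival values over d=0..3: [2, 2, 2, 1]
Each d has probability 1/4, so the pmf of τ is: f(1) = 1/4, f(2) = 3/4
Let p_n(j) = P(N_n = j), with p_0 = [1]. Condition on τ_1: p_n(0) = P(τ > n), and for j >= 1, p_n(j) = Σ_{k<=n} f(k)·p_{n−k}(j−1)
p_1 = [3/4, 1/4]  (j = 0..1)
p_2 = [0, 15/16, 1/16]  (j = 0..2)
p_3 = [0, 9/16, 27/64, 1/64]  (j = 0..3)
p_4 = [0, 0, 27/32, 39/256, 1/256]  (j = 0..4)
p_5 = [0, 0, 27/64, 135/256, 51/1024, 1/1024]  (j = 0..5)
p_6 = [0, 0, 0, 189/256, 63/256, 63/4096, 1/4096]  (j = 0..6)
p_7 = [0, 0, 0, 81/256, 297/512, 405/4096, 75/16384, 1/16384]  (j = 0..7)
E[N_7] = Σ j·p_7(j) = 62125/16384;  E[N_7²] = Σ j²·p_7(j) = 241969/16384
Var[N_7] = 241969/16384 − (62125/16384)² = 104904471/268435456

104904471/268435456


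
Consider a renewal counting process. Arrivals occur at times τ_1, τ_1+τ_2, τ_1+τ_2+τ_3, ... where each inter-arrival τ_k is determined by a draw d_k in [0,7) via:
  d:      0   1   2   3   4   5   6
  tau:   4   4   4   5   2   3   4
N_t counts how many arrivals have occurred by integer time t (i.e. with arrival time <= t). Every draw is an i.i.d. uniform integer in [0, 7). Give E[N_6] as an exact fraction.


428/343

Inter-arrival values over d=0..6: [4, 4, 4, 5, 2, 3, 4]
Each d has probability 1/7, so the pmf of τ is: f(2) = 1/7, f(3) = 1/7, f(4) = 4/7, f(5) = 1/7
Renewal equation for m(n) = E[N_n]: condition on τ_1 = k (if k <= n, one arrival plus a fresh copy on the remaining n−k steps): m(n) = F(n) + Σ_{k<=n} f(k)·m(n−k), where F(n) = P(τ <= n) and m(0) = 0
m(1) = F(1) = 0
m(2) = F(2) = 1/7
m(3) = F(3) = 2/7
m(4) = F(4) + f(2)·m(2) = 6/7 + 1/7·1/7 = 43/49
m(5) = F(5) + f(2)·m(3) + f(3)·m(2) = 1 + 1/7·2/7 + 1/7·1/7 = 52/49
m(6) = F(6) + f(2)·m(4) + f(3)·m(3) + f(4)·m(2) = 1 + 1/7·43/49 + 1/7·2/7 + 4/7·1/7 = 428/343
E[N_6] = m(6) = 428/343


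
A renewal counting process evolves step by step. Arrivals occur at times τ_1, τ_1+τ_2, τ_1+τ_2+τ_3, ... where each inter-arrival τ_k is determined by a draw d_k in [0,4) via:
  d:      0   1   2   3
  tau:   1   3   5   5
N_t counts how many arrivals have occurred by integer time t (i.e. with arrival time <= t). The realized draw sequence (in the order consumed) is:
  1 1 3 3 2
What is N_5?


1

draw d_1=1: τ_1=3, arrival time A_1=3
draw d_2=1: τ_2=3, arrival time A_2=6
draw d_3=3: τ_3=5, arrival time A_3=11
draw d_4=3: τ_4=5, arrival time A_4=16
draw d_5=2: τ_5=5, arrival time A_5=21
N_t over t=0..5: 0:0 1:0 2:0 3:1 4:1 5:1


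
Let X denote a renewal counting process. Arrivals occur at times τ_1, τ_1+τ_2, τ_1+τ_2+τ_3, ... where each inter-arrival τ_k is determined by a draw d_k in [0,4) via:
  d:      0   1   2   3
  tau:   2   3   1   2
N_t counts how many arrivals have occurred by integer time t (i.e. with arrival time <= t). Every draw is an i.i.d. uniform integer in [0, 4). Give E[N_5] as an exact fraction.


Inter-arrival values over d=0..3: [2, 3, 1, 2]
Each d has probability 1/4, so the pmf of τ is: f(1) = 1/4, f(2) = 1/2, f(3) = 1/4
Renewal equation for m(n) = E[N_n]: condition on τ_1 = k (if k <= n, one arrival plus a fresh copy on the remaining n−k steps): m(n) = F(n) + Σ_{k<=n} f(k)·m(n−k), where F(n) = P(τ <= n) and m(0) = 0
m(1) = F(1) = 1/4
m(2) = F(2) + f(1)·m(1) = 3/4 + 1/4·1/4 = 13/16
m(3) = F(3) + f(1)·m(2) + f(2)·m(1) = 1 + 1/4·13/16 + 1/2·1/4 = 85/64
m(4) = F(4) + f(1)·m(3) + f(2)·m(2) + f(3)·m(1) = 1 + 1/4·85/64 + 1/2·13/16 + 1/4·1/4 = 461/256
m(5) = F(5) + f(1)·m(4) + f(2)·m(3) + f(3)·m(2) = 1 + 1/4·461/256 + 1/2·85/64 + 1/4·13/16 = 2373/1024
E[N_5] = m(5) = 2373/1024

2373/1024


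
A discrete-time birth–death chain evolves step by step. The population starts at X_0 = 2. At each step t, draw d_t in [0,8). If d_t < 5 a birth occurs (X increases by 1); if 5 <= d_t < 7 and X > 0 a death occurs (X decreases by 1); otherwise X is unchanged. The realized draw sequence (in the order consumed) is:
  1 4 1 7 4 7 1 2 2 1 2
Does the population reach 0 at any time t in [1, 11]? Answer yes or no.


no

t=0: X=2, d=1 → birth, X_1=3
t=1: X=3, d=4 → birth, X_2=4
t=2: X=4, d=1 → birth, X_3=5
t=3: X=5, d=7 → hold, X_4=5
t=4: X=5, d=4 → birth, X_5=6
t=5: X=6, d=7 → hold, X_6=6
t=6: X=6, d=1 → birth, X_7=7
t=7: X=7, d=2 → birth, X_8=8
t=8: X=8, d=2 → birth, X_9=9
t=9: X=9, d=1 → birth, X_10=10
t=10: X=10, d=2 → birth, X_11=11


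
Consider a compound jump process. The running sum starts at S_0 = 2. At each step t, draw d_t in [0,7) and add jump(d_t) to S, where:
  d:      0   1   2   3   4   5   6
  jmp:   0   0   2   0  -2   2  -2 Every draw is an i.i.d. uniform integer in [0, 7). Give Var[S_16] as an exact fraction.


Outcome values over d=0..6: [0, 0, 2, 0, -2, 2, -2]
Σy = 0, Σy² = 16, M = 7
μ = 0/7 = 0,  σ² = 16/7 − (0)² = 16/7
Independent increments: Var[S_16] = 16·σ² = 16·(16/7) = 256/7

256/7


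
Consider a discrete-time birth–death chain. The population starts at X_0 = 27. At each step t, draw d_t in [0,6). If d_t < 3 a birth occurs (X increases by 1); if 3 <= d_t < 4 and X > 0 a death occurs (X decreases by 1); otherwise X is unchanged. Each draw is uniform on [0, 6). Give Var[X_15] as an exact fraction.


25/3

X can drop by at most 1 per step and X_0 = 27 > T = 15, so X_t >= 27 − t >= 12 > 0 for every t <= 15: the floor at 0 (the 'and X > 0' condition) never binds. Hence X_15 = X_0 + Σ_{t<15} Y_t with i.i.d. increments Y_t = y(d_t) ∈ {+1, −1, 0}.
Outcome values over d=0..5: [1, 1, 1, -1, 0, 0]
Σy = 2, Σy² = 4, M = 6
μ = 2/6 = 1/3,  σ² = 4/6 − (1/3)² = 5/9
Independent increments: Var[X_15] = 15·σ² = 15·(5/9) = 25/3


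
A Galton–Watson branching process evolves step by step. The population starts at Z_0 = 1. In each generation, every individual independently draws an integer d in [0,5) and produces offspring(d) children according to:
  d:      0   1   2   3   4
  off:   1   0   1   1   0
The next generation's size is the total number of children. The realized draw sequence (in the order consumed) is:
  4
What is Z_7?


gen 0: Z_0=1, draws=[4], offspring=[0], Z_1=0
gen 1: Z_1=0, draws=[], offspring=[], Z_2=0
gen 2: Z_2=0, draws=[], offspring=[], Z_3=0
gen 3: Z_3=0, draws=[], offspring=[], Z_4=0
gen 4: Z_4=0, draws=[], offspring=[], Z_5=0
gen 5: Z_5=0, draws=[], offspring=[], Z_6=0
gen 6: Z_6=0, draws=[], offspring=[], Z_7=0

0


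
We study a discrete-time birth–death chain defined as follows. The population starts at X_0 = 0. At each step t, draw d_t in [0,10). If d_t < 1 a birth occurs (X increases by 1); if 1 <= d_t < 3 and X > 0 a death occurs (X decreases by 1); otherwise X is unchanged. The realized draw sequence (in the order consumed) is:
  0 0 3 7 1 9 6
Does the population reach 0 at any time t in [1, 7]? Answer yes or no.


no

t=0: X=0, d=0 → birth, X_1=1
t=1: X=1, d=0 → birth, X_2=2
t=2: X=2, d=3 → hold, X_3=2
t=3: X=2, d=7 → hold, X_4=2
t=4: X=2, d=1 → death, X_5=1
t=5: X=1, d=9 → hold, X_6=1
t=6: X=1, d=6 → hold, X_7=1


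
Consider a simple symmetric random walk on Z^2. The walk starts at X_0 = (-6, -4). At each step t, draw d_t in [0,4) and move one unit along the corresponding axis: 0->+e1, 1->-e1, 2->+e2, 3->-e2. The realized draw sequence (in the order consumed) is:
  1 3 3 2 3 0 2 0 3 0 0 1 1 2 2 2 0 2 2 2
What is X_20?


t=0: X=(-6, -4), d=1 → -e1, X_1=(-7, -4)
t=1: X=(-7, -4), d=3 → -e2, X_2=(-7, -5)
t=2: X=(-7, -5), d=3 → -e2, X_3=(-7, -6)
t=3: X=(-7, -6), d=2 → +e2, X_4=(-7, -5)
t=4: X=(-7, -5), d=3 → -e2, X_5=(-7, -6)
t=5: X=(-7, -6), d=0 → +e1, X_6=(-6, -6)
t=6: X=(-6, -6), d=2 → +e2, X_7=(-6, -5)
t=7: X=(-6, -5), d=0 → +e1, X_8=(-5, -5)
t=8: X=(-5, -5), d=3 → -e2, X_9=(-5, -6)
t=9: X=(-5, -6), d=0 → +e1, X_10=(-4, -6)
t=10: X=(-4, -6), d=0 → +e1, X_11=(-3, -6)
t=11: X=(-3, -6), d=1 → -e1, X_12=(-4, -6)
t=12: X=(-4, -6), d=1 → -e1, X_13=(-5, -6)
t=13: X=(-5, -6), d=2 → +e2, X_14=(-5, -5)
t=14: X=(-5, -5), d=2 → +e2, X_15=(-5, -4)
t=15: X=(-5, -4), d=2 → +e2, X_16=(-5, -3)
t=16: X=(-5, -3), d=0 → +e1, X_17=(-4, -3)
t=17: X=(-4, -3), d=2 → +e2, X_18=(-4, -2)
t=18: X=(-4, -2), d=2 → +e2, X_19=(-4, -1)
t=19: X=(-4, -1), d=2 → +e2, X_20=(-4, 0)

(-4, 0)


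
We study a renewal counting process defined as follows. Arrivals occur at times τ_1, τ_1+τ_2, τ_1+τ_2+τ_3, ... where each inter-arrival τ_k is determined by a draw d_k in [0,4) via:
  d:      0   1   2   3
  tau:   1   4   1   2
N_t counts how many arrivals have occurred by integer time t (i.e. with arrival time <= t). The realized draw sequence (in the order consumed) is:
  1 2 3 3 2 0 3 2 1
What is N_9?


draw d_1=1: τ_1=4, arrival time A_1=4
draw d_2=2: τ_2=1, arrival time A_2=5
draw d_3=3: τ_3=2, arrival time A_3=7
draw d_4=3: τ_4=2, arrival time A_4=9
draw d_5=2: τ_5=1, arrival time A_5=10
draw d_6=0: τ_6=1, arrival time A_6=11
draw d_7=3: τ_7=2, arrival time A_7=13
draw d_8=2: τ_8=1, arrival time A_8=14
draw d_9=1: τ_9=4, arrival time A_9=18
N_t over t=0..9: 0:0 1:0 2:0 3:0 4:1 5:2 6:2 7:3 8:3 9:4

4


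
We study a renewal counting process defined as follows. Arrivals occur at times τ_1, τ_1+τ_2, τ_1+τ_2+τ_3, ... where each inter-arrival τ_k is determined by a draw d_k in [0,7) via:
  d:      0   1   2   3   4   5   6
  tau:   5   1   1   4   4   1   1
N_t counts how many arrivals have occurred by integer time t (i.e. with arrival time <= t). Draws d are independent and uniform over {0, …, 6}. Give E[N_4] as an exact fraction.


Inter-arrival values over d=0..6: [5, 1, 1, 4, 4, 1, 1]
Each d has probability 1/7, so the pmf of τ is: f(1) = 4/7, f(4) = 2/7, f(5) = 1/7
Renewal equation for m(n) = E[N_n]: condition on τ_1 = k (if k <= n, one arrival plus a fresh copy on the remaining n−k steps): m(n) = F(n) + Σ_{k<=n} f(k)·m(n−k), where F(n) = P(τ <= n) and m(0) = 0
m(1) = F(1) = 4/7
m(2) = F(2) + f(1)·m(1) = 4/7 + 4/7·4/7 = 44/49
m(3) = F(3) + f(1)·m(2) = 4/7 + 4/7·44/49 = 372/343
m(4) = F(4) + f(1)·m(3) = 6/7 + 4/7·372/343 = 3546/2401
E[N_4] = m(4) = 3546/2401

3546/2401


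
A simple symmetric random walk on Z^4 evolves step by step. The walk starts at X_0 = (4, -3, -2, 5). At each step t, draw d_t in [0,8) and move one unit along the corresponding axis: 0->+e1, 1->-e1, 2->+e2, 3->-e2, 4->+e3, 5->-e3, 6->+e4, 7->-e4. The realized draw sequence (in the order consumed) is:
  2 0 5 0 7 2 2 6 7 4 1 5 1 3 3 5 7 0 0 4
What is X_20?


(6, -2, -3, 3)

t=0: X=(4, -3, -2, 5), d=2 → +e2, X_1=(4, -2, -2, 5)
t=1: X=(4, -2, -2, 5), d=0 → +e1, X_2=(5, -2, -2, 5)
t=2: X=(5, -2, -2, 5), d=5 → -e3, X_3=(5, -2, -3, 5)
t=3: X=(5, -2, -3, 5), d=0 → +e1, X_4=(6, -2, -3, 5)
t=4: X=(6, -2, -3, 5), d=7 → -e4, X_5=(6, -2, -3, 4)
t=5: X=(6, -2, -3, 4), d=2 → +e2, X_6=(6, -1, -3, 4)
t=6: X=(6, -1, -3, 4), d=2 → +e2, X_7=(6, 0, -3, 4)
t=7: X=(6, 0, -3, 4), d=6 → +e4, X_8=(6, 0, -3, 5)
t=8: X=(6, 0, -3, 5), d=7 → -e4, X_9=(6, 0, -3, 4)
t=9: X=(6, 0, -3, 4), d=4 → +e3, X_10=(6, 0, -2, 4)
t=10: X=(6, 0, -2, 4), d=1 → -e1, X_11=(5, 0, -2, 4)
t=11: X=(5, 0, -2, 4), d=5 → -e3, X_12=(5, 0, -3, 4)
t=12: X=(5, 0, -3, 4), d=1 → -e1, X_13=(4, 0, -3, 4)
t=13: X=(4, 0, -3, 4), d=3 → -e2, X_14=(4, -1, -3, 4)
t=14: X=(4, -1, -3, 4), d=3 → -e2, X_15=(4, -2, -3, 4)
t=15: X=(4, -2, -3, 4), d=5 → -e3, X_16=(4, -2, -4, 4)
t=16: X=(4, -2, -4, 4), d=7 → -e4, X_17=(4, -2, -4, 3)
t=17: X=(4, -2, -4, 3), d=0 → +e1, X_18=(5, -2, -4, 3)
t=18: X=(5, -2, -4, 3), d=0 → +e1, X_19=(6, -2, -4, 3)
t=19: X=(6, -2, -4, 3), d=4 → +e3, X_20=(6, -2, -3, 3)


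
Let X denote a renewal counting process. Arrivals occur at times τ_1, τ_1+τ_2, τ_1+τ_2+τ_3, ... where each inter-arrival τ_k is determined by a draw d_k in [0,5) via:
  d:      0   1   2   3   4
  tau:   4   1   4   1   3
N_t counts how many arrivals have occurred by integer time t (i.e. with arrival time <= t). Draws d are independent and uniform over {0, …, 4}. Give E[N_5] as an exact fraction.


5737/3125

Inter-arrival values over d=0..4: [4, 1, 4, 1, 3]
Each d has probability 1/5, so the pmf of τ is: f(1) = 2/5, f(3) = 1/5, f(4) = 2/5
Renewal equation for m(n) = E[N_n]: condition on τ_1 = k (if k <= n, one arrival plus a fresh copy on the remaining n−k steps): m(n) = F(n) + Σ_{k<=n} f(k)·m(n−k), where F(n) = P(τ <= n) and m(0) = 0
m(1) = F(1) = 2/5
m(2) = F(2) + f(1)·m(1) = 2/5 + 2/5·2/5 = 14/25
m(3) = F(3) + f(1)·m(2) = 3/5 + 2/5·14/25 = 103/125
m(4) = F(4) + f(1)·m(3) + f(3)·m(1) = 1 + 2/5·103/125 + 1/5·2/5 = 881/625
m(5) = F(5) + f(1)·m(4) + f(3)·m(2) + f(4)·m(1) = 1 + 2/5·881/625 + 1/5·14/25 + 2/5·2/5 = 5737/3125
E[N_5] = m(5) = 5737/3125


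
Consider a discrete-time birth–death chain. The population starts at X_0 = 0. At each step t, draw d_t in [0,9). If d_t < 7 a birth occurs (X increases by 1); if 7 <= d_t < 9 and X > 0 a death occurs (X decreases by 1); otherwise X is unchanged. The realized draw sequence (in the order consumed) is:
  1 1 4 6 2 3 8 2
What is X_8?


6

t=0: X=0, d=1 → birth, X_1=1
t=1: X=1, d=1 → birth, X_2=2
t=2: X=2, d=4 → birth, X_3=3
t=3: X=3, d=6 → birth, X_4=4
t=4: X=4, d=2 → birth, X_5=5
t=5: X=5, d=3 → birth, X_6=6
t=6: X=6, d=8 → death, X_7=5
t=7: X=5, d=2 → birth, X_8=6


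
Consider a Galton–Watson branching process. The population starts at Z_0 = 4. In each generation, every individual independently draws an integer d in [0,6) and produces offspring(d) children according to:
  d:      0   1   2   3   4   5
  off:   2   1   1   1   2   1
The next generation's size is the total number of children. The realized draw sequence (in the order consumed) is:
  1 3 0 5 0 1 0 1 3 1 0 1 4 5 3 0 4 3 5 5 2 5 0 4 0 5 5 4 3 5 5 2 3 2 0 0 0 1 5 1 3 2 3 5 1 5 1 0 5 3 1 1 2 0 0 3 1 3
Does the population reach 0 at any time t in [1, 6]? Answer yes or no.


gen 0: Z_0=4, draws=[1, 3, 0, 5], offspring=[1, 1, 2, 1], Z_1=5
gen 1: Z_1=5, draws=[0, 1, 0, 1, 3], offspring=[2, 1, 2, 1, 1], Z_2=7
gen 2: Z_2=7, draws=[1, 0, 1, 4, 5, 3, 0], offspring=[1, 2, 1, 2, 1, 1, 2], Z_3=10
gen 3: Z_3=10, draws=[4, 3, 5, 5, 2, 5, 0, 4, 0, 5], offspring=[2, 1, 1, 1, 1, 1, 2, 2, 2, 1], Z_4=14
gen 4: Z_4=14, draws=[5, 4, 3, 5, 5, 2, 3, 2, 0, 0, 0, 1, 5, 1], offspring=[1, 2, 1, 1, 1, 1, 1, 1, 2, 2, 2, 1, 1, 1], Z_5=18
gen 5: Z_5=18, draws=[3, 2, 3, 5, 1, 5, 1, 0, 5, 3, 1, 1, 2, 0, 0, 3, 1, 3], offspring=[1, 1, 1, 1, 1, 1, 1, 2, 1, 1, 1, 1, 1, 2, 2, 1, 1, 1], Z_6=21

no


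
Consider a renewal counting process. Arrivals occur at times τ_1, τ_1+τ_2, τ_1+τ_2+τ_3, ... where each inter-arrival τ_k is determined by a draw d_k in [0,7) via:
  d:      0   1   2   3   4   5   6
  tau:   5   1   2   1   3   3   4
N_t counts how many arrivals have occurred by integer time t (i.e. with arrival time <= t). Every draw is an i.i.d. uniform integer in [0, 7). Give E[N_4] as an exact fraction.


3047/2401

Inter-arrival values over d=0..6: [5, 1, 2, 1, 3, 3, 4]
Each d has probability 1/7, so the pmf of τ is: f(1) = 2/7, f(2) = 1/7, f(3) = 2/7, f(4) = 1/7, f(5) = 1/7
Renewal equation for m(n) = E[N_n]: condition on τ_1 = k (if k <= n, one arrival plus a fresh copy on the remaining n−k steps): m(n) = F(n) + Σ_{k<=n} f(k)·m(n−k), where F(n) = P(τ <= n) and m(0) = 0
m(1) = F(1) = 2/7
m(2) = F(2) + f(1)·m(1) = 3/7 + 2/7·2/7 = 25/49
m(3) = F(3) + f(1)·m(2) + f(2)·m(1) = 5/7 + 2/7·25/49 + 1/7·2/7 = 309/343
m(4) = F(4) + f(1)·m(3) + f(2)·m(2) + f(3)·m(1) = 6/7 + 2/7·309/343 + 1/7·25/49 + 2/7·2/7 = 3047/2401
E[N_4] = m(4) = 3047/2401


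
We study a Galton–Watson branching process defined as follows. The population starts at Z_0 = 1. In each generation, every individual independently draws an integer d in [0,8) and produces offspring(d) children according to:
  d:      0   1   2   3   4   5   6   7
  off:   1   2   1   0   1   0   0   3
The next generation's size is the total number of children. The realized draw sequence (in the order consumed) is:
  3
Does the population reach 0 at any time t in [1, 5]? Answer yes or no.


gen 0: Z_0=1, draws=[3], offspring=[0], Z_1=0
gen 1: Z_1=0, draws=[], offspring=[], Z_2=0
gen 2: Z_2=0, draws=[], offspring=[], Z_3=0
gen 3: Z_3=0, draws=[], offspring=[], Z_4=0
gen 4: Z_4=0, draws=[], offspring=[], Z_5=0

yes


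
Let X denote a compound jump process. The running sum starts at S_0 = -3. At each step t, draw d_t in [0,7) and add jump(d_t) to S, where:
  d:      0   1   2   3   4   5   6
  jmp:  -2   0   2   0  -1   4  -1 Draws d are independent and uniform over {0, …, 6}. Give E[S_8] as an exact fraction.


Outcome values over d=0..6: [-2, 0, 2, 0, -1, 4, -1]
Σy = 2, Σy² = 26, M = 7
μ = 2/7 = 2/7,  σ² = 26/7 − (2/7)² = 178/49
E[S_8] = -3 + 8·(2/7) = -5/7

-5/7


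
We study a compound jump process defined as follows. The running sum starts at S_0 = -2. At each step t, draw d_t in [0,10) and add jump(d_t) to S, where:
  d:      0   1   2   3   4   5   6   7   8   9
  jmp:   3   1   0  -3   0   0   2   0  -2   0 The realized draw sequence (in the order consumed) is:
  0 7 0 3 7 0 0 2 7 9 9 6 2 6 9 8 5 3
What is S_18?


t=0: S=-2, d=0, jump=3, S_1=1
t=1: S=1, d=7, jump=0, S_2=1
t=2: S=1, d=0, jump=3, S_3=4
t=3: S=4, d=3, jump=-3, S_4=1
t=4: S=1, d=7, jump=0, S_5=1
t=5: S=1, d=0, jump=3, S_6=4
t=6: S=4, d=0, jump=3, S_7=7
t=7: S=7, d=2, jump=0, S_8=7
t=8: S=7, d=7, jump=0, S_9=7
t=9: S=7, d=9, jump=0, S_10=7
t=10: S=7, d=9, jump=0, S_11=7
t=11: S=7, d=6, jump=2, S_12=9
t=12: S=9, d=2, jump=0, S_13=9
t=13: S=9, d=6, jump=2, S_14=11
t=14: S=11, d=9, jump=0, S_15=11
t=15: S=11, d=8, jump=-2, S_16=9
t=16: S=9, d=5, jump=0, S_17=9
t=17: S=9, d=3, jump=-3, S_18=6

6


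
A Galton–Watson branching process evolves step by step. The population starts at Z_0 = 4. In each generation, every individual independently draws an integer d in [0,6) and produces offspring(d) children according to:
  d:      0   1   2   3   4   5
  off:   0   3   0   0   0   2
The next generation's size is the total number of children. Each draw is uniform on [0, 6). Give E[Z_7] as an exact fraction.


Outcome values over d=0..5: [0, 3, 0, 0, 0, 2]
Σy = 5, Σy² = 13, M = 6
μ = 5/6 = 5/6,  σ² = 13/6 − (5/6)² = 53/36
E[Z_0] = 4
E[Z_1] = 5/6·E[Z_0] = 10/3
E[Z_2] = 5/6·E[Z_1] = 25/9
E[Z_3] = 5/6·E[Z_2] = 125/54
E[Z_4] = 5/6·E[Z_3] = 625/324
E[Z_5] = 5/6·E[Z_4] = 3125/1944
E[Z_6] = 5/6·E[Z_5] = 15625/11664
E[Z_7] = 5/6·E[Z_6] = 78125/69984

78125/69984


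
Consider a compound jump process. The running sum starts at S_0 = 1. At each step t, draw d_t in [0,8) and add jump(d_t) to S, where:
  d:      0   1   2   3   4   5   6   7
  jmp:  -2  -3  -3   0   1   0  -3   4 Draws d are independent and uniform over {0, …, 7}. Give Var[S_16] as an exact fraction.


87

Outcome values over d=0..7: [-2, -3, -3, 0, 1, 0, -3, 4]
Σy = -6, Σy² = 48, M = 8
μ = -6/8 = -3/4,  σ² = 48/8 − (-3/4)² = 87/16
Independent increments: Var[S_16] = 16·σ² = 16·(87/16) = 87


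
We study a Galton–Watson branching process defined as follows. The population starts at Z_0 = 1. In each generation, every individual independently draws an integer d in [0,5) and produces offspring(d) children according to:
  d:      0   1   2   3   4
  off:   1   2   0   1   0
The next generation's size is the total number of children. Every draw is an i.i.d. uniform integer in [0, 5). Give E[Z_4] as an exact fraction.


256/625

Outcome values over d=0..4: [1, 2, 0, 1, 0]
Σy = 4, Σy² = 6, M = 5
μ = 4/5 = 4/5,  σ² = 6/5 − (4/5)² = 14/25
E[Z_0] = 1
E[Z_1] = 4/5·E[Z_0] = 4/5
E[Z_2] = 4/5·E[Z_1] = 16/25
E[Z_3] = 4/5·E[Z_2] = 64/125
E[Z_4] = 4/5·E[Z_3] = 256/625


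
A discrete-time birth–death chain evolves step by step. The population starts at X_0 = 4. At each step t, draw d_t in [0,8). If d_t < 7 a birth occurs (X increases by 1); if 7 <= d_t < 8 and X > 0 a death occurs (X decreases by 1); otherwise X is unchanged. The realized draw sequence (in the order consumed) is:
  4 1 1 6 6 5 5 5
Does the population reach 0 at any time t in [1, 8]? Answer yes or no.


no

t=0: X=4, d=4 → birth, X_1=5
t=1: X=5, d=1 → birth, X_2=6
t=2: X=6, d=1 → birth, X_3=7
t=3: X=7, d=6 → birth, X_4=8
t=4: X=8, d=6 → birth, X_5=9
t=5: X=9, d=5 → birth, X_6=10
t=6: X=10, d=5 → birth, X_7=11
t=7: X=11, d=5 → birth, X_8=12


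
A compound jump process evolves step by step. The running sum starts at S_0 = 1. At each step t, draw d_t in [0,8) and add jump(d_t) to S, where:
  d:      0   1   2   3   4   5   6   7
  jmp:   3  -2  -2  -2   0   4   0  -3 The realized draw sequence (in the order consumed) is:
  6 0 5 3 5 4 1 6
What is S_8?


8

t=0: S=1, d=6, jump=0, S_1=1
t=1: S=1, d=0, jump=3, S_2=4
t=2: S=4, d=5, jump=4, S_3=8
t=3: S=8, d=3, jump=-2, S_4=6
t=4: S=6, d=5, jump=4, S_5=10
t=5: S=10, d=4, jump=0, S_6=10
t=6: S=10, d=1, jump=-2, S_7=8
t=7: S=8, d=6, jump=0, S_8=8


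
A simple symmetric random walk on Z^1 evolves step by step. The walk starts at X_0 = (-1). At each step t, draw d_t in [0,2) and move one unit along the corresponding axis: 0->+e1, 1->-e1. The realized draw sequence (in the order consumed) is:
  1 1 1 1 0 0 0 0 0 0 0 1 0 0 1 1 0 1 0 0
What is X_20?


t=0: X=(-1), d=1 → -e1, X_1=(-2)
t=1: X=(-2), d=1 → -e1, X_2=(-3)
t=2: X=(-3), d=1 → -e1, X_3=(-4)
t=3: X=(-4), d=1 → -e1, X_4=(-5)
t=4: X=(-5), d=0 → +e1, X_5=(-4)
t=5: X=(-4), d=0 → +e1, X_6=(-3)
t=6: X=(-3), d=0 → +e1, X_7=(-2)
t=7: X=(-2), d=0 → +e1, X_8=(-1)
t=8: X=(-1), d=0 → +e1, X_9=(0)
t=9: X=(0), d=0 → +e1, X_10=(1)
t=10: X=(1), d=0 → +e1, X_11=(2)
t=11: X=(2), d=1 → -e1, X_12=(1)
t=12: X=(1), d=0 → +e1, X_13=(2)
t=13: X=(2), d=0 → +e1, X_14=(3)
t=14: X=(3), d=1 → -e1, X_15=(2)
t=15: X=(2), d=1 → -e1, X_16=(1)
t=16: X=(1), d=0 → +e1, X_17=(2)
t=17: X=(2), d=1 → -e1, X_18=(1)
t=18: X=(1), d=0 → +e1, X_19=(2)
t=19: X=(2), d=0 → +e1, X_20=(3)

(3)


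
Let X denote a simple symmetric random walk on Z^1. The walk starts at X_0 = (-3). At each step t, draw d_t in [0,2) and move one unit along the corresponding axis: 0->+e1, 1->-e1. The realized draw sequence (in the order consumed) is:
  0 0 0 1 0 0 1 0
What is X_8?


t=0: X=(-3), d=0 → +e1, X_1=(-2)
t=1: X=(-2), d=0 → +e1, X_2=(-1)
t=2: X=(-1), d=0 → +e1, X_3=(0)
t=3: X=(0), d=1 → -e1, X_4=(-1)
t=4: X=(-1), d=0 → +e1, X_5=(0)
t=5: X=(0), d=0 → +e1, X_6=(1)
t=6: X=(1), d=1 → -e1, X_7=(0)
t=7: X=(0), d=0 → +e1, X_8=(1)

(1)


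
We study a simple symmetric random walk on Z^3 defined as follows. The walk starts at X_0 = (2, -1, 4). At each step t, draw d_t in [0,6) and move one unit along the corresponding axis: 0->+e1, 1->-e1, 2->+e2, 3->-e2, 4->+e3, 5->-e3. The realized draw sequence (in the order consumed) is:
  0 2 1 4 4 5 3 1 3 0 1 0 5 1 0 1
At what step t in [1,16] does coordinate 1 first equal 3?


1

t=0: X=(2, -1, 4), d=0 → +e1, X_1=(3, -1, 4)
t=1: X=(3, -1, 4), d=2 → +e2, X_2=(3, 0, 4)
t=2: X=(3, 0, 4), d=1 → -e1, X_3=(2, 0, 4)
t=3: X=(2, 0, 4), d=4 → +e3, X_4=(2, 0, 5)
t=4: X=(2, 0, 5), d=4 → +e3, X_5=(2, 0, 6)
t=5: X=(2, 0, 6), d=5 → -e3, X_6=(2, 0, 5)
t=6: X=(2, 0, 5), d=3 → -e2, X_7=(2, -1, 5)
t=7: X=(2, -1, 5), d=1 → -e1, X_8=(1, -1, 5)
t=8: X=(1, -1, 5), d=3 → -e2, X_9=(1, -2, 5)
t=9: X=(1, -2, 5), d=0 → +e1, X_10=(2, -2, 5)
t=10: X=(2, -2, 5), d=1 → -e1, X_11=(1, -2, 5)
t=11: X=(1, -2, 5), d=0 → +e1, X_12=(2, -2, 5)
t=12: X=(2, -2, 5), d=5 → -e3, X_13=(2, -2, 4)
t=13: X=(2, -2, 4), d=1 → -e1, X_14=(1, -2, 4)
t=14: X=(1, -2, 4), d=0 → +e1, X_15=(2, -2, 4)
t=15: X=(2, -2, 4), d=1 → -e1, X_16=(1, -2, 4)


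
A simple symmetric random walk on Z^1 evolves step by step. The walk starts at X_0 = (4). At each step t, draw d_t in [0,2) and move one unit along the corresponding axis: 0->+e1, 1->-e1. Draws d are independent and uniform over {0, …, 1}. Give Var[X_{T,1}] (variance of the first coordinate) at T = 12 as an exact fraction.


12

Outcome values over d=0..1: [1, -1]
Σy = 0, Σy² = 2, M = 2
μ = 0/2 = 0,  σ² = 2/2 − (0)² = 1
Independent increments: Var[X_12] = 12·σ² = 12·(1) = 12


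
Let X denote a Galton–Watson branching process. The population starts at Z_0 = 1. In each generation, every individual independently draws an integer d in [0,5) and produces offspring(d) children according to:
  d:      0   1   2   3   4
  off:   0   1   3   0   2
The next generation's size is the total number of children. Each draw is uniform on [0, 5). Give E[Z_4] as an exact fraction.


Outcome values over d=0..4: [0, 1, 3, 0, 2]
Σy = 6, Σy² = 14, M = 5
μ = 6/5 = 6/5,  σ² = 14/5 − (6/5)² = 34/25
E[Z_0] = 1
E[Z_1] = 6/5·E[Z_0] = 6/5
E[Z_2] = 6/5·E[Z_1] = 36/25
E[Z_3] = 6/5·E[Z_2] = 216/125
E[Z_4] = 6/5·E[Z_3] = 1296/625

1296/625


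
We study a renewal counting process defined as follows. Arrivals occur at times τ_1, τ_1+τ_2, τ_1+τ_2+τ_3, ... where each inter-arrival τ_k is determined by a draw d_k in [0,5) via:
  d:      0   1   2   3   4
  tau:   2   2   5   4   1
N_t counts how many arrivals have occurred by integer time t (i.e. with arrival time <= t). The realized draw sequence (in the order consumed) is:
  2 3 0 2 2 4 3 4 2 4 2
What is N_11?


draw d_1=2: τ_1=5, arrival time A_1=5
draw d_2=3: τ_2=4, arrival time A_2=9
draw d_3=0: τ_3=2, arrival time A_3=11
draw d_4=2: τ_4=5, arrival time A_4=16
draw d_5=2: τ_5=5, arrival time A_5=21
draw d_6=4: τ_6=1, arrival time A_6=22
draw d_7=3: τ_7=4, arrival time A_7=26
draw d_8=4: τ_8=1, arrival time A_8=27
draw d_9=2: τ_9=5, arrival time A_9=32
draw d_10=4: τ_10=1, arrival time A_10=33
draw d_11=2: τ_11=5, arrival time A_11=38
N_t over t=0..11: 0:0 1:0 2:0 3:0 4:0 5:1 6:1 7:1 8:1 9:2 10:2 11:3

3


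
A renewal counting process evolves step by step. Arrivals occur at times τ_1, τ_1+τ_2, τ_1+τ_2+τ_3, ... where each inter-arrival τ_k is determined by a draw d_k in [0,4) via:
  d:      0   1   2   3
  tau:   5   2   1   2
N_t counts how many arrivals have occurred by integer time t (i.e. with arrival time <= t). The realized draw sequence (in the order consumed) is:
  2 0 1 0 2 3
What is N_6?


2

draw d_1=2: τ_1=1, arrival time A_1=1
draw d_2=0: τ_2=5, arrival time A_2=6
draw d_3=1: τ_3=2, arrival time A_3=8
draw d_4=0: τ_4=5, arrival time A_4=13
draw d_5=2: τ_5=1, arrival time A_5=14
draw d_6=3: τ_6=2, arrival time A_6=16
N_t over t=0..6: 0:0 1:1 2:1 3:1 4:1 5:1 6:2


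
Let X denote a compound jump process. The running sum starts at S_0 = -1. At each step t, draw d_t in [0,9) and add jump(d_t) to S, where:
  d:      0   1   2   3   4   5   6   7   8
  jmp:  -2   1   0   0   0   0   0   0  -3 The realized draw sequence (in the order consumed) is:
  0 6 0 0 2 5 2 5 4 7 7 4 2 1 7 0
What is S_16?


t=0: S=-1, d=0, jump=-2, S_1=-3
t=1: S=-3, d=6, jump=0, S_2=-3
t=2: S=-3, d=0, jump=-2, S_3=-5
t=3: S=-5, d=0, jump=-2, S_4=-7
t=4: S=-7, d=2, jump=0, S_5=-7
t=5: S=-7, d=5, jump=0, S_6=-7
t=6: S=-7, d=2, jump=0, S_7=-7
t=7: S=-7, d=5, jump=0, S_8=-7
t=8: S=-7, d=4, jump=0, S_9=-7
t=9: S=-7, d=7, jump=0, S_10=-7
t=10: S=-7, d=7, jump=0, S_11=-7
t=11: S=-7, d=4, jump=0, S_12=-7
t=12: S=-7, d=2, jump=0, S_13=-7
t=13: S=-7, d=1, jump=1, S_14=-6
t=14: S=-6, d=7, jump=0, S_15=-6
t=15: S=-6, d=0, jump=-2, S_16=-8

-8


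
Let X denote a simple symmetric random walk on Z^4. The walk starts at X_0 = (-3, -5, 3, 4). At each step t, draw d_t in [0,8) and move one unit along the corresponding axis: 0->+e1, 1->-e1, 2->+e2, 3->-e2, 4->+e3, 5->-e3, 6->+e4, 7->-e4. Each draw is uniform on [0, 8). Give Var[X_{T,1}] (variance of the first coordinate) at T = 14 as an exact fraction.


Outcome values over d=0..7: [1, -1, 0, 0, 0, 0, 0, 0]
Σy = 0, Σy² = 2, M = 8
μ = 0/8 = 0,  σ² = 2/8 − (0)² = 1/4
Independent increments: Var[X_14] = 14·σ² = 14·(1/4) = 7/2

7/2
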